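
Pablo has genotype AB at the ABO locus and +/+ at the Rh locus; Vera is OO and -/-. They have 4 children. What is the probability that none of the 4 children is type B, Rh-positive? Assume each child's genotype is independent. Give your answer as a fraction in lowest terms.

1/16

ABO cross AB × OO → 1/2 A, 1/2 B.
Rh cross +/+ × -/- → 1 Rh+; so P(type B, Rh-positive) = 1/2 × 1 = 1/2 per child.
P(not type B, Rh-positive) = 1/2 for one child; (1/2)^4 = 1/16.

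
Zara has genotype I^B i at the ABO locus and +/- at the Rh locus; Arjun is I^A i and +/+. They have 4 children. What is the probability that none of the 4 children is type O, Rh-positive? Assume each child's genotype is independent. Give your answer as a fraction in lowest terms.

81/256

ABO cross I^B i × I^A i → 1/4 O, 1/4 A, 1/4 B, 1/4 AB.
Rh cross +/- × +/+ → 1 Rh+; so P(type O, Rh-positive) = 1/4 × 1 = 1/4 per child.
P(not type O, Rh-positive) = 3/4 for one child; (3/4)^4 = 81/256.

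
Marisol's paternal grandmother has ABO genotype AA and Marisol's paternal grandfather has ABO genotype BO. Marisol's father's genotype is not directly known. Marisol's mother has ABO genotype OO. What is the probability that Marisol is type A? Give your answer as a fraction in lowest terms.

Marisol's father's ABO genotype from AA × BO: 1/2 AB, 1/2 AO.
Crossing each possibility with the mother OO and summing P(type A): 1/2·1/2 + 1/2·1/2 = 1/2.

1/2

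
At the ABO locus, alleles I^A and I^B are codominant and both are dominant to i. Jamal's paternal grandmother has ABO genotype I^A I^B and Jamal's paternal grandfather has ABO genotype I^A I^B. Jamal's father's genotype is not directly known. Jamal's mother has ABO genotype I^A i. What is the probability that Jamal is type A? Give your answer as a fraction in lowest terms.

Jamal's father's ABO genotype from I^A I^B × I^A I^B: 1/4 I^A I^A, 1/2 I^A I^B, 1/4 I^B I^B.
Crossing each possibility with the mother I^A i and summing P(type A): 1/4·1 + 1/2·1/2 + 1/4·0 = 1/2.

1/2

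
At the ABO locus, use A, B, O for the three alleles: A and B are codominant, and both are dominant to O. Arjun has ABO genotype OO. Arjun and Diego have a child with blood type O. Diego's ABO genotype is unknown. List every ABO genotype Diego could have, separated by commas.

AO, BO, OO

For each candidate genotype of Diego, check whether crossing it with OO can produce every observed child phenotype.
  AA → possible child types {A} ✗
  AB → possible child types {A, B} ✗
  AO → possible child types {O, A} ✓
  BB → possible child types {B} ✗
  BO → possible child types {O, B} ✓
  OO → possible child types {O} ✓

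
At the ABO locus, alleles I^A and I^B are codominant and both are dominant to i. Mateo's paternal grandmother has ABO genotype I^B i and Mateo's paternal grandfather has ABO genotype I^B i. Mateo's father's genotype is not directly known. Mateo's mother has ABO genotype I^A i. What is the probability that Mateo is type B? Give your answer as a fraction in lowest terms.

1/4

Mateo's father's ABO genotype from I^B i × I^B i: 1/4 I^B I^B, 1/2 I^B i, 1/4 i i.
Crossing each possibility with the mother I^A i and summing P(type B): 1/4·1/2 + 1/2·1/4 + 1/4·0 = 1/4.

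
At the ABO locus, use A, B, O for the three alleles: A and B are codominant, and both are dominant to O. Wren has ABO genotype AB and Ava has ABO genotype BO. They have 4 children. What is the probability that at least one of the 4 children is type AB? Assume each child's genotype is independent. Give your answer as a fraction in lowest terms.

175/256

ABO cross AB × BO → 1/4 A, 1/2 B, 1/4 AB.
So P(type AB) = 1/4 per child.
P(none) = (3/4)^4 = 81/256; P(at least one) = 1 − 81/256 = 175/256.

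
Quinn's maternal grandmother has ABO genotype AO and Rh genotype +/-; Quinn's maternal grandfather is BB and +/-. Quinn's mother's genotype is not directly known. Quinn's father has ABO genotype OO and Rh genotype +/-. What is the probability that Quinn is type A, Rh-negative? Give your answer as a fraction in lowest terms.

Quinn's mother's ABO genotype from AO × BB: 1/2 AB, 1/2 BO.
Crossing each possibility with the father OO and summing P(type A): 1/2·1/2 + 1/2·0 = 1/4.
Similarly for Rh via the mother's Rh distribution: P(Rh-) = 1/4.
Independent loci: 1/4 × 1/4 = 1/16.

1/16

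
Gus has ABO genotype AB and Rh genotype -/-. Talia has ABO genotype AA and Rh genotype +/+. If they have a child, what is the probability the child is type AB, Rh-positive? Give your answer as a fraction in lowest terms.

ABO cross AB × AA → offspring phenotypes: 1/2 A, 1/2 AB.
Rh cross -/- × +/+ → 1 Rh+.
Independent loci: P(type AB, Rh-positive) = 1/2 × 1 = 1/2.

1/2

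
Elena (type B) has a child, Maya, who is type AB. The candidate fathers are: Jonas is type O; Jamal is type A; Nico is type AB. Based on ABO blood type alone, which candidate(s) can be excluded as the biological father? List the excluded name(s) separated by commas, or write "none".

Jonas

A candidate is excluded only if no genotype consistent with his phenotype could produce a type AB child with a type B mother.
Jonas (type O): no genotype consistent with that phenotype can produce a type-AB child with a type-B mother.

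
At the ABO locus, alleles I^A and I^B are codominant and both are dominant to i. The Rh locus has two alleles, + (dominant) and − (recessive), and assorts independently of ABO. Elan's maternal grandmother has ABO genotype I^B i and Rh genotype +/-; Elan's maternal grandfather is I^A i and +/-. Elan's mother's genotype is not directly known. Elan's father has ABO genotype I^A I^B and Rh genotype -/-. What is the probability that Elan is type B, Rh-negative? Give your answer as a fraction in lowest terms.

Elan's mother's ABO genotype from I^B i × I^A i: 1/4 I^A I^B, 1/4 I^A i, 1/4 I^B i, 1/4 i i.
Crossing each possibility with the father I^A I^B and summing P(type B): 1/4·1/4 + 1/4·1/4 + 1/4·1/2 + 1/4·1/2 = 3/8.
Similarly for Rh via the mother's Rh distribution: P(Rh-) = 1/2.
Independent loci: 3/8 × 1/2 = 3/16.

3/16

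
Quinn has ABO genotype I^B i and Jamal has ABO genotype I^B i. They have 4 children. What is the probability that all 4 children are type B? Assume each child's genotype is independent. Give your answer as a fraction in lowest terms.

ABO cross I^B i × I^B i → 1/4 O, 3/4 B.
So P(type B) = 3/4 per child.
All 4 independent: (3/4)^4 = 81/256.

81/256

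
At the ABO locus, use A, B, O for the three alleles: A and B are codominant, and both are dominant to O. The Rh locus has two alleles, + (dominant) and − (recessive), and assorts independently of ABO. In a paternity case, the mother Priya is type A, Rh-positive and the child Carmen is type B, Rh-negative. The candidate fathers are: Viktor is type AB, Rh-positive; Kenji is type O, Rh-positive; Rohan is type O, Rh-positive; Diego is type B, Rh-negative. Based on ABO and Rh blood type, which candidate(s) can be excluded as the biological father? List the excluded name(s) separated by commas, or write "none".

Kenji, Rohan

A candidate is excluded only if no genotype consistent with his phenotype could produce a type B, Rh-negative child with a type A, Rh-positive mother.
Kenji (type O, Rh+): no genotype consistent with that phenotype can produce a type-B Rh- child with a type-A mother.
Rohan (type O, Rh+): no genotype consistent with that phenotype can produce a type-B Rh- child with a type-A mother.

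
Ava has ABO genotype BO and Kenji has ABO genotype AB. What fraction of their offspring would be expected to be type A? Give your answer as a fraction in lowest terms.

ABO cross BO × AB → offspring phenotypes: 1/4 A, 1/2 B, 1/4 AB.
So P(type A) = 1/4.

1/4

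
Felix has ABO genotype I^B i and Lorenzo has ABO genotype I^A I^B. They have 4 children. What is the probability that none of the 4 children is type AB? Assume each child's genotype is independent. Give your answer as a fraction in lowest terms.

81/256

ABO cross I^B i × I^A I^B → 1/4 A, 1/2 B, 1/4 AB.
So P(type AB) = 1/4 per child.
P(not type AB) = 3/4 for one child; (3/4)^4 = 81/256.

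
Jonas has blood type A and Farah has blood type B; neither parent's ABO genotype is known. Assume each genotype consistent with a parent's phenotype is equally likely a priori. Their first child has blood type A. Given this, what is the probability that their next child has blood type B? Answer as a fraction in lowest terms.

Possible genotypes: Jonas ∈ {AA, AO}; Farah ∈ {BB, BO}.
Weight each parental genotype pair by prior × P(type-A child):
  AA × BO: posterior weight 2/3; P(next child type B) = 0.
  AO × BO: posterior weight 1/3; P(next child type B) = 1/4.
Weighted sum = 1/12.

1/12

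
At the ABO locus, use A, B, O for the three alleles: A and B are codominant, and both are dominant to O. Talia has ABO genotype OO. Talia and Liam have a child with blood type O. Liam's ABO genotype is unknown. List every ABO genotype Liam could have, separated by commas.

For each candidate genotype of Liam, check whether crossing it with OO can produce every observed child phenotype.
  AA → possible child types {A} ✗
  AB → possible child types {A, B} ✗
  AO → possible child types {O, A} ✓
  BB → possible child types {B} ✗
  BO → possible child types {O, B} ✓
  OO → possible child types {O} ✓

AO, BO, OO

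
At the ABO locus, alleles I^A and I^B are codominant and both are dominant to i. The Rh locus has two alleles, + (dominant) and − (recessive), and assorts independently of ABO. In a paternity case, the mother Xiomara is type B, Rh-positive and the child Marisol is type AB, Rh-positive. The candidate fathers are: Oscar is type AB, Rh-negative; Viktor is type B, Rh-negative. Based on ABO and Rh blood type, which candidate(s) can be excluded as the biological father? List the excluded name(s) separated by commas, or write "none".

A candidate is excluded only if no genotype consistent with his phenotype could produce a type AB, Rh-positive child with a type B, Rh-positive mother.
Viktor (type B, Rh-): no genotype consistent with that phenotype can produce a type-AB Rh+ child with a type-B mother.

Viktor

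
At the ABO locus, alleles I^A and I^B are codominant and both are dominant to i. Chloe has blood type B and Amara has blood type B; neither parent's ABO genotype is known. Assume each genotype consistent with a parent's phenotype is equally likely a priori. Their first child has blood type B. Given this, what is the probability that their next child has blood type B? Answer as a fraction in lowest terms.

19/20

Possible genotypes: Chloe ∈ {I^B I^B, I^B i}; Amara ∈ {I^B I^B, I^B i}.
Weight each parental genotype pair by prior × P(type-B child):
  I^B I^B × I^B I^B: posterior weight 4/15; P(next child type B) = 1.
  I^B I^B × I^B i: posterior weight 4/15; P(next child type B) = 1.
  I^B i × I^B I^B: posterior weight 4/15; P(next child type B) = 1.
  I^B i × I^B i: posterior weight 1/5; P(next child type B) = 3/4.
Weighted sum = 19/20.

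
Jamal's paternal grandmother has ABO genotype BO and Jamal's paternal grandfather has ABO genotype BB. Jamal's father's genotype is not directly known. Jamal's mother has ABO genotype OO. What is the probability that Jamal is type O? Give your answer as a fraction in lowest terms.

Jamal's father's ABO genotype from BO × BB: 1/2 BB, 1/2 BO.
Crossing each possibility with the mother OO and summing P(type O): 1/2·0 + 1/2·1/2 = 1/4.

1/4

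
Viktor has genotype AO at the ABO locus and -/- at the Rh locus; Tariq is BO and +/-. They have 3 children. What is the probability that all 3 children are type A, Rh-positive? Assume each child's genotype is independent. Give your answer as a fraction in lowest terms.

1/512

ABO cross AO × BO → 1/4 O, 1/4 A, 1/4 B, 1/4 AB.
Rh cross -/- × +/- → 1/2 Rh+, 1/2 Rh-; so P(type A, Rh-positive) = 1/4 × 1/2 = 1/8 per child.
All 3 independent: (1/8)^3 = 1/512.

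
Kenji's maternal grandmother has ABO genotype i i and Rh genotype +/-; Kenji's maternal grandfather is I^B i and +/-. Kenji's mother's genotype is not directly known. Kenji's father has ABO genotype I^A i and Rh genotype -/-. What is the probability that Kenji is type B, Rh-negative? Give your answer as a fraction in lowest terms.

1/16

Kenji's mother's ABO genotype from i i × I^B i: 1/2 I^B i, 1/2 i i.
Crossing each possibility with the father I^A i and summing P(type B): 1/2·1/4 + 1/2·0 = 1/8.
Similarly for Rh via the mother's Rh distribution: P(Rh-) = 1/2.
Independent loci: 1/8 × 1/2 = 1/16.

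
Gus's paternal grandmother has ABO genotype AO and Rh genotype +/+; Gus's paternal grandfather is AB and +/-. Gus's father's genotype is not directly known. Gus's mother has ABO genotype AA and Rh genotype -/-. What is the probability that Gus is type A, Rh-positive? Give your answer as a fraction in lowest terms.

9/16

Gus's father's ABO genotype from AO × AB: 1/4 AA, 1/4 AB, 1/4 AO, 1/4 BO.
Crossing each possibility with the mother AA and summing P(type A): 1/4·1 + 1/4·1/2 + 1/4·1 + 1/4·1/2 = 3/4.
Similarly for Rh via the father's Rh distribution: P(Rh+) = 3/4.
Independent loci: 3/4 × 3/4 = 9/16.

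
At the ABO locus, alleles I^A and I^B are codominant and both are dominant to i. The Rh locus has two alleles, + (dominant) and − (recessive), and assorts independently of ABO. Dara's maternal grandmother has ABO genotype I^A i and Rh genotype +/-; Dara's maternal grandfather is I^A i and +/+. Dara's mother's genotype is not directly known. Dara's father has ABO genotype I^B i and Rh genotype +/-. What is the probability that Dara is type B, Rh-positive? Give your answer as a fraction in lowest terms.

Dara's mother's ABO genotype from I^A i × I^A i: 1/4 I^A I^A, 1/2 I^A i, 1/4 i i.
Crossing each possibility with the father I^B i and summing P(type B): 1/4·0 + 1/2·1/4 + 1/4·1/2 = 1/4.
Similarly for Rh via the mother's Rh distribution: P(Rh+) = 7/8.
Independent loci: 1/4 × 7/8 = 7/32.

7/32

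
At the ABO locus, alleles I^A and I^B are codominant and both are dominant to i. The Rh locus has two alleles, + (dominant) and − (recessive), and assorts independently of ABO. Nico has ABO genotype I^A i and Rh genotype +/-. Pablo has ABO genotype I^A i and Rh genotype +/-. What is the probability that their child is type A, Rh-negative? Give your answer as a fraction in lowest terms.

3/16

ABO cross I^A i × I^A i → offspring phenotypes: 1/4 O, 3/4 A.
Rh cross +/- × +/- → 3/4 Rh+, 1/4 Rh-.
Independent loci: P(type A, Rh-negative) = 3/4 × 1/4 = 3/16.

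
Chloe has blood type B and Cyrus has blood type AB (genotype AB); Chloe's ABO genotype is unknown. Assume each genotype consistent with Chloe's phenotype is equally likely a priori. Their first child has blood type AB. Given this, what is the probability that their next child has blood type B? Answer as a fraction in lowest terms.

Possible genotypes: Chloe ∈ {BB, BO}; Cyrus ∈ {AB}.
Weight each parental genotype pair by prior × P(type-AB child):
  BB × AB: posterior weight 2/3; P(next child type B) = 1/2.
  BO × AB: posterior weight 1/3; P(next child type B) = 1/2.
Weighted sum = 1/2.

1/2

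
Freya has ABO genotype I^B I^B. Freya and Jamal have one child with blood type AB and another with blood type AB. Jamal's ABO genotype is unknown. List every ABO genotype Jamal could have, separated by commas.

For each candidate genotype of Jamal, check whether crossing it with I^B I^B can produce every observed child phenotype.
  I^A I^A → possible child types {AB} ✓
  I^A I^B → possible child types {B, AB} ✓
  I^A i → possible child types {B, AB} ✓
  I^B I^B → possible child types {B} ✗
  I^B i → possible child types {B} ✗
  i i → possible child types {B} ✗

I^A I^A, I^A I^B, I^A i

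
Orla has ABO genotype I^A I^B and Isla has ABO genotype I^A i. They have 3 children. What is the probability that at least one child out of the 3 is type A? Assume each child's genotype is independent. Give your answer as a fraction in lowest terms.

7/8

ABO cross I^A I^B × I^A i → 1/2 A, 1/4 B, 1/4 AB.
So P(type A) = 1/2 per child.
P(none) = (1/2)^3 = 1/8; P(at least one) = 1 − 1/8 = 7/8.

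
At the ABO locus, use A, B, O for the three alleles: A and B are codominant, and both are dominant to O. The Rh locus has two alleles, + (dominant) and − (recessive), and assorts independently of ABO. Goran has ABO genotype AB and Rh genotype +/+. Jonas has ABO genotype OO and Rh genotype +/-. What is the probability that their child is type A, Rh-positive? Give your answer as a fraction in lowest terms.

1/2

ABO cross AB × OO → offspring phenotypes: 1/2 A, 1/2 B.
Rh cross +/+ × +/- → 1 Rh+.
Independent loci: P(type A, Rh-positive) = 1/2 × 1 = 1/2.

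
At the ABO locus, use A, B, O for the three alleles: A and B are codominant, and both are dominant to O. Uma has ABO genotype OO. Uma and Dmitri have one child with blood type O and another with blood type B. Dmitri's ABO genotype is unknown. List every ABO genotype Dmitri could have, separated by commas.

BO

For each candidate genotype of Dmitri, check whether crossing it with OO can produce every observed child phenotype.
  AA → possible child types {A} ✗
  AB → possible child types {A, B} ✗
  AO → possible child types {O, A} ✗
  BB → possible child types {B} ✗
  BO → possible child types {O, B} ✓
  OO → possible child types {O} ✗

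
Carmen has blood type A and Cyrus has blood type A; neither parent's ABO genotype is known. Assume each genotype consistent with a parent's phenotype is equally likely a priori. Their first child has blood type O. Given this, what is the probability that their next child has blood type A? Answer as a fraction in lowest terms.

3/4

Possible genotypes: Carmen ∈ {I^A I^A, I^A i}; Cyrus ∈ {I^A I^A, I^A i}.
Weight each parental genotype pair by prior × P(type-O child):
  I^A i × I^A i: posterior weight 1; P(next child type A) = 3/4.
Weighted sum = 3/4.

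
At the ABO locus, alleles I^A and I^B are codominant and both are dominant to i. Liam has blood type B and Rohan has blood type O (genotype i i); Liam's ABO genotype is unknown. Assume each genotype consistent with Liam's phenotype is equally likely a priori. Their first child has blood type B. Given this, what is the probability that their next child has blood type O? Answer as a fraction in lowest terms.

1/6

Possible genotypes: Liam ∈ {I^B I^B, I^B i}; Rohan ∈ {i i}.
Weight each parental genotype pair by prior × P(type-B child):
  I^B I^B × i i: posterior weight 2/3; P(next child type O) = 0.
  I^B i × i i: posterior weight 1/3; P(next child type O) = 1/2.
Weighted sum = 1/6.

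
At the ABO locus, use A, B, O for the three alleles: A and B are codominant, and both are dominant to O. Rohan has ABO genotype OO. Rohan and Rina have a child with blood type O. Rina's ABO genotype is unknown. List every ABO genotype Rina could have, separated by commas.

For each candidate genotype of Rina, check whether crossing it with OO can produce every observed child phenotype.
  AA → possible child types {A} ✗
  AB → possible child types {A, B} ✗
  AO → possible child types {O, A} ✓
  BB → possible child types {B} ✗
  BO → possible child types {O, B} ✓
  OO → possible child types {O} ✓

AO, BO, OO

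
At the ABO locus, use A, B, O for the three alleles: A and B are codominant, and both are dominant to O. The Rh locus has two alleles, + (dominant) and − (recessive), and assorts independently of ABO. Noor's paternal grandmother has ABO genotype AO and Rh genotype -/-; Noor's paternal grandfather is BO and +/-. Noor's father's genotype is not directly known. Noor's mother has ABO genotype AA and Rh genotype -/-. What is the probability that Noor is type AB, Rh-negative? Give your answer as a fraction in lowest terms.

3/16

Noor's father's ABO genotype from AO × BO: 1/4 AB, 1/4 AO, 1/4 BO, 1/4 OO.
Crossing each possibility with the mother AA and summing P(type AB): 1/4·1/2 + 1/4·0 + 1/4·1/2 + 1/4·0 = 1/4.
Similarly for Rh via the father's Rh distribution: P(Rh-) = 3/4.
Independent loci: 1/4 × 3/4 = 3/16.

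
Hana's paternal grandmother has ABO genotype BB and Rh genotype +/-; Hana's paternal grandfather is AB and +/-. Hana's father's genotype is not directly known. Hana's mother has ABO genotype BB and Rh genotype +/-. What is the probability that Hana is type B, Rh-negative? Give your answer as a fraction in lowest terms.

3/16

Hana's father's ABO genotype from BB × AB: 1/2 AB, 1/2 BB.
Crossing each possibility with the mother BB and summing P(type B): 1/2·1/2 + 1/2·1 = 3/4.
Similarly for Rh via the father's Rh distribution: P(Rh-) = 1/4.
Independent loci: 3/4 × 1/4 = 3/16.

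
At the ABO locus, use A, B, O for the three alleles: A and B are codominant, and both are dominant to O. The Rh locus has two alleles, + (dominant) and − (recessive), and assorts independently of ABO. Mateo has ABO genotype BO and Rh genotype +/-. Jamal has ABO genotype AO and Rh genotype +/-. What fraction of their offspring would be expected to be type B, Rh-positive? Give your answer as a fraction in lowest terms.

3/16

ABO cross BO × AO → offspring phenotypes: 1/4 O, 1/4 A, 1/4 B, 1/4 AB.
Rh cross +/- × +/- → 3/4 Rh+, 1/4 Rh-.
Independent loci: P(type B, Rh-positive) = 1/4 × 3/4 = 3/16.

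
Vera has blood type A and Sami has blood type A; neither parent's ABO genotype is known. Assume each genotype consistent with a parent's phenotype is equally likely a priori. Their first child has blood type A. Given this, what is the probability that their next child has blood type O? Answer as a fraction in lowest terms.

1/20

Possible genotypes: Vera ∈ {I^A I^A, I^A i}; Sami ∈ {I^A I^A, I^A i}.
Weight each parental genotype pair by prior × P(type-A child):
  I^A I^A × I^A I^A: posterior weight 4/15; P(next child type O) = 0.
  I^A I^A × I^A i: posterior weight 4/15; P(next child type O) = 0.
  I^A i × I^A I^A: posterior weight 4/15; P(next child type O) = 0.
  I^A i × I^A i: posterior weight 1/5; P(next child type O) = 1/4.
Weighted sum = 1/20.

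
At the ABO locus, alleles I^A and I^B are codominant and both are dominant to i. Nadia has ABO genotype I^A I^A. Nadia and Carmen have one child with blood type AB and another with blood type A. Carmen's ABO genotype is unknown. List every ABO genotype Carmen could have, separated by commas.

For each candidate genotype of Carmen, check whether crossing it with I^A I^A can produce every observed child phenotype.
  I^A I^A → possible child types {A} ✗
  I^A I^B → possible child types {A, AB} ✓
  I^A i → possible child types {A} ✗
  I^B I^B → possible child types {AB} ✗
  I^B i → possible child types {A, AB} ✓
  i i → possible child types {A} ✗

I^A I^B, I^B i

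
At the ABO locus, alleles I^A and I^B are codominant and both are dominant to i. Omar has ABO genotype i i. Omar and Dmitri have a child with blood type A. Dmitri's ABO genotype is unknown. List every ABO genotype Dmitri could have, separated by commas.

I^A I^A, I^A I^B, I^A i

For each candidate genotype of Dmitri, check whether crossing it with i i can produce every observed child phenotype.
  I^A I^A → possible child types {A} ✓
  I^A I^B → possible child types {A, B} ✓
  I^A i → possible child types {O, A} ✓
  I^B I^B → possible child types {B} ✗
  I^B i → possible child types {O, B} ✗
  i i → possible child types {O} ✗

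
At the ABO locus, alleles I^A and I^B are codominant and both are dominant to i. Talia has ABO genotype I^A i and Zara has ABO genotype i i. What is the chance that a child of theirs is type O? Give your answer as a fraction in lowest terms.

1/2

ABO cross I^A i × i i → offspring phenotypes: 1/2 O, 1/2 A.
So P(type O) = 1/2.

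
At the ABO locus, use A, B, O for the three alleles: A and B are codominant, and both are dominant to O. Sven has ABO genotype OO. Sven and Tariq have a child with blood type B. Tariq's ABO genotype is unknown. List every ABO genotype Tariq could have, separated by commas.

AB, BB, BO

For each candidate genotype of Tariq, check whether crossing it with OO can produce every observed child phenotype.
  AA → possible child types {A} ✗
  AB → possible child types {A, B} ✓
  AO → possible child types {O, A} ✗
  BB → possible child types {B} ✓
  BO → possible child types {O, B} ✓
  OO → possible child types {O} ✗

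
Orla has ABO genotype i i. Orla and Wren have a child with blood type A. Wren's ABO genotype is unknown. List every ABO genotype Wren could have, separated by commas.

I^A I^A, I^A I^B, I^A i

For each candidate genotype of Wren, check whether crossing it with i i can produce every observed child phenotype.
  I^A I^A → possible child types {A} ✓
  I^A I^B → possible child types {A, B} ✓
  I^A i → possible child types {O, A} ✓
  I^B I^B → possible child types {B} ✗
  I^B i → possible child types {O, B} ✗
  i i → possible child types {O} ✗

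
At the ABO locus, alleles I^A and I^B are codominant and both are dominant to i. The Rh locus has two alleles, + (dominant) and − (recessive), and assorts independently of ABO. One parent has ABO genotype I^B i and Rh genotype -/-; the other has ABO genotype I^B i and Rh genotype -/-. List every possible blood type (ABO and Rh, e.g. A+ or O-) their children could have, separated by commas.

O-, B-

Gametes from I^B i × I^B i give offspring ABO genotypes I^B I^B, I^B i, i i, i.e. phenotypes O, B.
Rh cross -/- × -/- → phenotypes Rh-.
Combining independently: O-, B-.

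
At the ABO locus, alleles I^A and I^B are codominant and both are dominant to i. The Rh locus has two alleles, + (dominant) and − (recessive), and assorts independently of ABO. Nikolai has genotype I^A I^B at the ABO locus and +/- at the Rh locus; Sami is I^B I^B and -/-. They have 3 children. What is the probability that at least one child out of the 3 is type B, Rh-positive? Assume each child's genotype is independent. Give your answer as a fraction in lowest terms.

37/64

ABO cross I^A I^B × I^B I^B → 1/2 B, 1/2 AB.
Rh cross +/- × -/- → 1/2 Rh+, 1/2 Rh-; so P(type B, Rh-positive) = 1/2 × 1/2 = 1/4 per child.
P(none) = (3/4)^3 = 27/64; P(at least one) = 1 − 27/64 = 37/64.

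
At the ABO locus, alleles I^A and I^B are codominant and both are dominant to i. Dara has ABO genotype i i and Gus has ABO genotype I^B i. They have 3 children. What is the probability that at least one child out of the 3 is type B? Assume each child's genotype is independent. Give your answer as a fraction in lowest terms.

7/8

ABO cross i i × I^B i → 1/2 O, 1/2 B.
So P(type B) = 1/2 per child.
P(none) = (1/2)^3 = 1/8; P(at least one) = 1 − 1/8 = 7/8.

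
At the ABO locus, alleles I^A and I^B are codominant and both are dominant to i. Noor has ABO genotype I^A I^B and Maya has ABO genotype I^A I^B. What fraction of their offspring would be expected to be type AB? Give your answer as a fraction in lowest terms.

1/2

ABO cross I^A I^B × I^A I^B → offspring phenotypes: 1/4 A, 1/4 B, 1/2 AB.
So P(type AB) = 1/2.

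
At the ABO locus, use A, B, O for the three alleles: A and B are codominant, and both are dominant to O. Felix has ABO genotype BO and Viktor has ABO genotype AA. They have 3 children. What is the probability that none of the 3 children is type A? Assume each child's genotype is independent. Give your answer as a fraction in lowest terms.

ABO cross BO × AA → 1/2 A, 1/2 AB.
So P(type A) = 1/2 per child.
P(not type A) = 1/2 for one child; (1/2)^3 = 1/8.

1/8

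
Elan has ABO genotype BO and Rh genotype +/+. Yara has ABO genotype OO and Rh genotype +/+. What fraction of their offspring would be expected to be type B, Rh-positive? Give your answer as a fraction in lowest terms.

1/2

ABO cross BO × OO → offspring phenotypes: 1/2 O, 1/2 B.
Rh cross +/+ × +/+ → 1 Rh+.
Independent loci: P(type B, Rh-positive) = 1/2 × 1 = 1/2.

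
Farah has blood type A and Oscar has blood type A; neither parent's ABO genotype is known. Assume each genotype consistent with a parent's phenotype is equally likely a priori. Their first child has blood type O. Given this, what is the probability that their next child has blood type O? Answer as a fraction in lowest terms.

Possible genotypes: Farah ∈ {I^A I^A, I^A i}; Oscar ∈ {I^A I^A, I^A i}.
Weight each parental genotype pair by prior × P(type-O child):
  I^A i × I^A i: posterior weight 1; P(next child type O) = 1/4.
Weighted sum = 1/4.

1/4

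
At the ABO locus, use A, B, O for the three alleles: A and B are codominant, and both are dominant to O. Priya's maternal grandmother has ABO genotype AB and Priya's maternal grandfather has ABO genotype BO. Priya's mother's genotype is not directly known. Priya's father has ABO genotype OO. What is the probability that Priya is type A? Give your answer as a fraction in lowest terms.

1/4

Priya's mother's ABO genotype from AB × BO: 1/4 AB, 1/4 AO, 1/4 BB, 1/4 BO.
Crossing each possibility with the father OO and summing P(type A): 1/4·1/2 + 1/4·1/2 + 1/4·0 + 1/4·0 = 1/4.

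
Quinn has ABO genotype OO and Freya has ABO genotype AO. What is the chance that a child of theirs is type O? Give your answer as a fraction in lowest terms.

1/2

ABO cross OO × AO → offspring phenotypes: 1/2 O, 1/2 A.
So P(type O) = 1/2.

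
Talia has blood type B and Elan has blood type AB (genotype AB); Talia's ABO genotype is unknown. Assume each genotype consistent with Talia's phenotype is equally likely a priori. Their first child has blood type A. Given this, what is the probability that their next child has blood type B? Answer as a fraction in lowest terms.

1/2

Possible genotypes: Talia ∈ {BB, BO}; Elan ∈ {AB}.
Weight each parental genotype pair by prior × P(type-A child):
  BO × AB: posterior weight 1; P(next child type B) = 1/2.
Weighted sum = 1/2.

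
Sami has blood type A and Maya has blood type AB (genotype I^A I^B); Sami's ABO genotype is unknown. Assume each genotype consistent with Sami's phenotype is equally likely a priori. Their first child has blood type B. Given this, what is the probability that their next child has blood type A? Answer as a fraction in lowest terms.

Possible genotypes: Sami ∈ {I^A I^A, I^A i}; Maya ∈ {I^A I^B}.
Weight each parental genotype pair by prior × P(type-B child):
  I^A i × I^A I^B: posterior weight 1; P(next child type A) = 1/2.
Weighted sum = 1/2.

1/2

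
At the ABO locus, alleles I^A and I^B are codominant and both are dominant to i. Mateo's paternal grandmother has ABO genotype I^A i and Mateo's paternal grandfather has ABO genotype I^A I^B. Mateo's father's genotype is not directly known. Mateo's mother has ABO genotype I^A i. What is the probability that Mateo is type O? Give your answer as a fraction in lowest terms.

1/8

Mateo's father's ABO genotype from I^A i × I^A I^B: 1/4 I^A I^A, 1/4 I^A I^B, 1/4 I^A i, 1/4 I^B i.
Crossing each possibility with the mother I^A i and summing P(type O): 1/4·0 + 1/4·0 + 1/4·1/4 + 1/4·1/4 = 1/8.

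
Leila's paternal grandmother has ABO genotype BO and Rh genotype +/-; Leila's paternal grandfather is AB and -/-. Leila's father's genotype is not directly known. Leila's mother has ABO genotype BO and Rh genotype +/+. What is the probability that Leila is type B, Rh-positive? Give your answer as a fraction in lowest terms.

Leila's father's ABO genotype from BO × AB: 1/4 AB, 1/4 AO, 1/4 BB, 1/4 BO.
Crossing each possibility with the mother BO and summing P(type B): 1/4·1/2 + 1/4·1/4 + 1/4·1 + 1/4·3/4 = 5/8.
Similarly for Rh via the father's Rh distribution: P(Rh+) = 1.
Independent loci: 5/8 × 1 = 5/8.

5/8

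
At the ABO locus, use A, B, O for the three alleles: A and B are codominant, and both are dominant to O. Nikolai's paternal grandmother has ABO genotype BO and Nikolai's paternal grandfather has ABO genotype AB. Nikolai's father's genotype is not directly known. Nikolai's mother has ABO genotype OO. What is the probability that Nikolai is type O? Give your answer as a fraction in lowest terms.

1/4

Nikolai's father's ABO genotype from BO × AB: 1/4 AB, 1/4 AO, 1/4 BB, 1/4 BO.
Crossing each possibility with the mother OO and summing P(type O): 1/4·0 + 1/4·1/2 + 1/4·0 + 1/4·1/2 = 1/4.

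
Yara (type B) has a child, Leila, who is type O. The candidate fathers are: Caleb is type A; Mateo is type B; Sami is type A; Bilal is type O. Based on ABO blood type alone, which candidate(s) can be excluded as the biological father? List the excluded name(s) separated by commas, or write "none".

none

A candidate is excluded only if no genotype consistent with his phenotype could produce a type O child with a type B mother.
Every candidate has at least one consistent genotype combination, so none can be excluded.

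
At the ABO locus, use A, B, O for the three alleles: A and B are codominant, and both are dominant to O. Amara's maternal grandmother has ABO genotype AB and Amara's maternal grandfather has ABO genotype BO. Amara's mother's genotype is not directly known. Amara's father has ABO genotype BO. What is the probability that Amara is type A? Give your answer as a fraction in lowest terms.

1/8

Amara's mother's ABO genotype from AB × BO: 1/4 AB, 1/4 AO, 1/4 BB, 1/4 BO.
Crossing each possibility with the father BO and summing P(type A): 1/4·1/4 + 1/4·1/4 + 1/4·0 + 1/4·0 = 1/8.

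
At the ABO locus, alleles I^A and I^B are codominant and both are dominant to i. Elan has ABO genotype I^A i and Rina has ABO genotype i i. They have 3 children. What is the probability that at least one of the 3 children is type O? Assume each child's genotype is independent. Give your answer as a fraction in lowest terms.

7/8

ABO cross I^A i × i i → 1/2 O, 1/2 A.
So P(type O) = 1/2 per child.
P(none) = (1/2)^3 = 1/8; P(at least one) = 1 − 1/8 = 7/8.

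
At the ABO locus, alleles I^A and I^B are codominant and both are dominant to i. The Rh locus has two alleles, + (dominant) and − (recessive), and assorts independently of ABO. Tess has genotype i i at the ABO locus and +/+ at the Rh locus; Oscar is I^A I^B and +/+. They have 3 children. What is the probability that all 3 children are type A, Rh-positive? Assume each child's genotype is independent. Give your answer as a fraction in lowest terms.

ABO cross i i × I^A I^B → 1/2 A, 1/2 B.
Rh cross +/+ × +/+ → 1 Rh+; so P(type A, Rh-positive) = 1/2 × 1 = 1/2 per child.
All 3 independent: (1/2)^3 = 1/8.

1/8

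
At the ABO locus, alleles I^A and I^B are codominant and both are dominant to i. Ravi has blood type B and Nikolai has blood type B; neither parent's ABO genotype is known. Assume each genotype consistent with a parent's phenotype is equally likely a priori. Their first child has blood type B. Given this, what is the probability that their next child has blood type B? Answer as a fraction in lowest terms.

19/20

Possible genotypes: Ravi ∈ {I^B I^B, I^B i}; Nikolai ∈ {I^B I^B, I^B i}.
Weight each parental genotype pair by prior × P(type-B child):
  I^B I^B × I^B I^B: posterior weight 4/15; P(next child type B) = 1.
  I^B I^B × I^B i: posterior weight 4/15; P(next child type B) = 1.
  I^B i × I^B I^B: posterior weight 4/15; P(next child type B) = 1.
  I^B i × I^B i: posterior weight 1/5; P(next child type B) = 3/4.
Weighted sum = 19/20.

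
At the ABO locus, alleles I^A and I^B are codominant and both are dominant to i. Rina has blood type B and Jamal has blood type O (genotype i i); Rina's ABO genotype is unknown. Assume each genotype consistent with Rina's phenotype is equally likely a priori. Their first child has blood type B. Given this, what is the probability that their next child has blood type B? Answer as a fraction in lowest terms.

5/6

Possible genotypes: Rina ∈ {I^B I^B, I^B i}; Jamal ∈ {i i}.
Weight each parental genotype pair by prior × P(type-B child):
  I^B I^B × i i: posterior weight 2/3; P(next child type B) = 1.
  I^B i × i i: posterior weight 1/3; P(next child type B) = 1/2.
Weighted sum = 5/6.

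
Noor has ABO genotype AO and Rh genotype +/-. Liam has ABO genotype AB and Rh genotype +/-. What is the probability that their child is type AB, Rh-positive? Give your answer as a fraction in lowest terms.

3/16

ABO cross AO × AB → offspring phenotypes: 1/2 A, 1/4 B, 1/4 AB.
Rh cross +/- × +/- → 3/4 Rh+, 1/4 Rh-.
Independent loci: P(type AB, Rh-positive) = 1/4 × 3/4 = 3/16.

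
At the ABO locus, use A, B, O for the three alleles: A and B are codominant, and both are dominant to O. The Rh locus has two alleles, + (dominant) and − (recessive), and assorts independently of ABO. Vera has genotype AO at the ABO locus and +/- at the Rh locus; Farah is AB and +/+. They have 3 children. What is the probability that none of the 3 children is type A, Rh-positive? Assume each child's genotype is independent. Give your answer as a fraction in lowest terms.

1/8

ABO cross AO × AB → 1/2 A, 1/4 B, 1/4 AB.
Rh cross +/- × +/+ → 1 Rh+; so P(type A, Rh-positive) = 1/2 × 1 = 1/2 per child.
P(not type A, Rh-positive) = 1/2 for one child; (1/2)^3 = 1/8.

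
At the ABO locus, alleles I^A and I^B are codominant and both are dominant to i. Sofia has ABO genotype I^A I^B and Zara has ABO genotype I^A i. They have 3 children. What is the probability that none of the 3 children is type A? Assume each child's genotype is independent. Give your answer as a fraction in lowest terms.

ABO cross I^A I^B × I^A i → 1/2 A, 1/4 B, 1/4 AB.
So P(type A) = 1/2 per child.
P(not type A) = 1/2 for one child; (1/2)^3 = 1/8.

1/8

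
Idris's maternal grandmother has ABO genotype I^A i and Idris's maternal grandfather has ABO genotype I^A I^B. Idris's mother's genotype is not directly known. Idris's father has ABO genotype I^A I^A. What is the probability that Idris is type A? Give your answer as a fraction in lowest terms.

Idris's mother's ABO genotype from I^A i × I^A I^B: 1/4 I^A I^A, 1/4 I^A I^B, 1/4 I^A i, 1/4 I^B i.
Crossing each possibility with the father I^A I^A and summing P(type A): 1/4·1 + 1/4·1/2 + 1/4·1 + 1/4·1/2 = 3/4.

3/4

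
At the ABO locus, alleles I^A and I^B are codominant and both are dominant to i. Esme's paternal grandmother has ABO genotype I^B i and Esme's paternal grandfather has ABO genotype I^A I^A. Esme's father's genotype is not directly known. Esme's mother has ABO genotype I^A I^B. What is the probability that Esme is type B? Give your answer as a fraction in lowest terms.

1/4

Esme's father's ABO genotype from I^B i × I^A I^A: 1/2 I^A I^B, 1/2 I^A i.
Crossing each possibility with the mother I^A I^B and summing P(type B): 1/2·1/4 + 1/2·1/4 = 1/4.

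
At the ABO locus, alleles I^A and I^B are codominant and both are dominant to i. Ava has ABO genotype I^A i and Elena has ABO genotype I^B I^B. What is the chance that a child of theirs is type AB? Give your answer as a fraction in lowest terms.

ABO cross I^A i × I^B I^B → offspring phenotypes: 1/2 B, 1/2 AB.
So P(type AB) = 1/2.

1/2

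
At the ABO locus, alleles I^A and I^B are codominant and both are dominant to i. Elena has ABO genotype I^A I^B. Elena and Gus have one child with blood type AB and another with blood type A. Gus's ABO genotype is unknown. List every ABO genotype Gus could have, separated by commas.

I^A I^A, I^A I^B, I^A i, I^B i

For each candidate genotype of Gus, check whether crossing it with I^A I^B can produce every observed child phenotype.
  I^A I^A → possible child types {A, AB} ✓
  I^A I^B → possible child types {A, B, AB} ✓
  I^A i → possible child types {A, B, AB} ✓
  I^B I^B → possible child types {B, AB} ✗
  I^B i → possible child types {A, B, AB} ✓
  i i → possible child types {A, B} ✗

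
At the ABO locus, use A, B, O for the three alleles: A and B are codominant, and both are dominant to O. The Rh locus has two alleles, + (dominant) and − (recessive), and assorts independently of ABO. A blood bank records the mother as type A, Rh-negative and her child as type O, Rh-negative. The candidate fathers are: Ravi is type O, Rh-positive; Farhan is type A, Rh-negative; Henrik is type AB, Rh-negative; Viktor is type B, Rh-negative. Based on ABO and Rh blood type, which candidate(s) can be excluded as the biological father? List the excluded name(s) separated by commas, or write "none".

A candidate is excluded only if no genotype consistent with his phenotype could produce a type O, Rh-negative child with a type A, Rh-negative mother.
Henrik (type AB, Rh-): no genotype consistent with that phenotype can produce a type-O Rh- child with a type-A mother.

Henrik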